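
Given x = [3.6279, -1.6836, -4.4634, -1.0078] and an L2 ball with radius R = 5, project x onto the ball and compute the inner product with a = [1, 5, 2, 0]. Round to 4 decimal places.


Step 1: Compute ||x|| (intermediates to 6 decimals).
||x|| = sqrt(3.6279^2 + (-1.6836)^2 + (-4.4634)^2 + (-1.0078)^2) = 6.077316
Step 2: Project.
Since ||x|| > R, scale = R/||x|| = 5/6.077316 = 0.822732, proj(x) = scale * x
proj(x) = [2.984789, -1.385152, -3.672182, -0.829149]
Step 3: Dot product.
a^T * proj(x) = 1*2.984789 + 5*(-1.385152) + 2*(-3.672182) + 0*(-0.829149) = -11.2853


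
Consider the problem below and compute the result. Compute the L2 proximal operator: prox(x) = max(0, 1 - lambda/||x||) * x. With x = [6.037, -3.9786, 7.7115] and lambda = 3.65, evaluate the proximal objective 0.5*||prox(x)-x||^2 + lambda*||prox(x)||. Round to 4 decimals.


Step 1: Compute ||x||.
||x|| = 10.5708
Step 2: Compute scaling factor.
scale = max(0, 1 - 3.65/10.5708) = 0.6547
Step 3: prox(x) = [3.9525, -2.6048, 5.0488]
||prox(x)|| = 6.9208
Step 4: Proximal objective.
0.5*||prox-x||^2 = 6.6613
lambda*||prox|| = 25.2609
Total = 31.9222


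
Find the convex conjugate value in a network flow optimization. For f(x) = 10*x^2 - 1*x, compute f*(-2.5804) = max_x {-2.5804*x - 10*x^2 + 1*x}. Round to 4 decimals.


f*(y) = sup_x {y*x - a*x^2 - b*x} = sup_x {(y-b)*x - a*x^2}
FOC: (y - b) - 2a*x = 0 => x* = (y - b)/(2a)
x* = (-2.5804 + 1)/(2*10) = -0.079
f*(-2.5804) = (y-b)^2/(4a) = (-2.5804 + 1)^2/(4*10)
= 2.4977/40 = 0.0624


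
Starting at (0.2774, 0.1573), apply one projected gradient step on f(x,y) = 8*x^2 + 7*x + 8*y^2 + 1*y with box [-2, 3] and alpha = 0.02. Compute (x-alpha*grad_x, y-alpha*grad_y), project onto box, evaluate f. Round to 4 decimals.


Step 1: Compute gradient at (0.2774, 0.1573).
grad_x = 2*8*0.2774 + 7 = 11.4384
grad_y = 2*8*0.1573 + 1 = 3.5168
Step 2: Gradient step.
x_raw = 0.2774 - 0.02*11.4384 = 0.0486
y_raw = 0.1573 - 0.02*3.5168 = 0.087
Step 3: Project onto [-2, 3].
x_proj = clip(0.0486) = 0.0486
y_proj = clip(0.087) = 0.087
Step 4: Evaluate f.
f(0.0486, 0.087) = 0.5068


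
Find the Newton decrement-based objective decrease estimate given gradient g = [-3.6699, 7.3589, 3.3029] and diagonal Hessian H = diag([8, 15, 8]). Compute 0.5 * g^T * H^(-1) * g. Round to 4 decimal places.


Step 1: H is diagonal, so H^(-1) * g = [-0.4587, 0.4906, 0.4129].
Step 2: g^T H^(-1) g = sum_i g_i^2 / H_ii
  = (-3.6699)^2/8 + (7.3589)^2/15 + (3.3029)^2/8
  = 1.6835 + 3.6102 + 1.3636 = 6.6574
Step 3: Objective decrease = 0.5 * g^T H^(-1) g = 3.3287


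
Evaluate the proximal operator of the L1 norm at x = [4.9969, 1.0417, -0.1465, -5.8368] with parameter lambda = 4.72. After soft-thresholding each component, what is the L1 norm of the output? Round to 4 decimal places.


Soft-thresholding with lambda = 4.72:
prox(4.9969) = sign(4.9969)*max(|4.9969| - 4.72, 0) = 0.2769
prox(1.0417) = sign(1.0417)*max(|1.0417| - 4.72, 0) = 0.0
prox(-0.1465) = sign(-0.1465)*max(|-0.1465| - 4.72, 0) = 0.0
prox(-5.8368) = sign(-5.8368)*max(|-5.8368| - 4.72, 0) = -1.1168
prox(x) = [0.2769, 0.0, 0.0, -1.1168]
||prox(x)||_1 = 0.2769 + 0.0 + 0.0 + 1.1168 = 1.3937


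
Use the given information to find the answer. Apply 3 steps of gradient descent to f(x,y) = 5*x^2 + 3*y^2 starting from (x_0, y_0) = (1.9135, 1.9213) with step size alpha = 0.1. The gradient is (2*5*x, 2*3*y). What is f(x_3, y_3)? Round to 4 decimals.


Gradient descent on f(x,y) = 5*x^2 + 3*y^2.
Starting point: (1.9135, 1.9213), alpha = 0.1
Step 1: grad_x = 2*5*1.9135 = 19.135, grad_y = 2*3*1.9213 = 11.5278
  x_1 = 1.9135 - 0.1*19.135 = 0.0
  y_1 = 1.9213 - 0.1*11.5278 = 0.7685
Step 2: grad_x = 2*5*0.0 = 0.0, grad_y = 2*3*0.7685 = 4.6111
  x_2 = 0.0 - 0.1*0.0 = 0.0
  y_2 = 0.7685 - 0.1*4.6111 = 0.3074
Step 3: grad_x = 2*5*0.0 = 0.0, grad_y = 2*3*0.3074 = 1.8444
  x_3 = 0.0 - 0.1*0.0 = 0.0
  y_3 = 0.3074 - 0.1*1.8444 = 0.123
f(0.0, 0.123) = 5*0.0^2 + 3*0.123^2 = 0.0454


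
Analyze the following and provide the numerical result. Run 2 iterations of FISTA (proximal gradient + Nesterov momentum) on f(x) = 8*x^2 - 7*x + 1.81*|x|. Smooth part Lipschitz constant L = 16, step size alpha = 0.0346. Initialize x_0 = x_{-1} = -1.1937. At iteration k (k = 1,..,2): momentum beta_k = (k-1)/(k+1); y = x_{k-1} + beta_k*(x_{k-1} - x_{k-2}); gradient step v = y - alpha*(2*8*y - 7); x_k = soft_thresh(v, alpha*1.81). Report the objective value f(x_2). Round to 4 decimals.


FISTA on f(x) = 8*x^2 - 7*x + 1.81*|x|
L = 16, alpha = 0.0346
Iteration 1: beta = 0.0, y = -1.1937 + 0.0*(-1.1937 + 1.1937) = -1.1937
  grad(y) = -26.0992, v = y - alpha*grad = -0.2907
  prox(v) = soft_thresh(-0.2907, 0.0626) = -0.228
Iteration 2: beta = 0.3333, y = -0.228 + 0.3333*(-0.228 + 1.1937) = 0.0938
  grad(y) = -5.4985, v = y - alpha*grad = 0.2841
  prox(v) = soft_thresh(0.2841, 0.0626) = 0.2215
f(x_2) = 8*0.2215^2 - 7*0.2215 + 1.81*|0.2215| = -0.757


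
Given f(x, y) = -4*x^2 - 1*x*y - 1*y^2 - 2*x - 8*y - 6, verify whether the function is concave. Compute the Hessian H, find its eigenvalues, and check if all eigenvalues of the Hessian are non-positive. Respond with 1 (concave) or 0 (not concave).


The Hessian of f(x,y) = -4*x^2 - 1*x*y - 1*y^2 - 2*x - 8*y - 6 is:
H = [[-8, -1], [-1, -2]]
Trace = -8 - 2 = -10
Determinant = -8*-2 - (-1)^2 = 15
Discriminant = (-10)^2 - 4*15 = 40.0
Eigenvalues: lambda_1 = -8.1623, lambda_2 = -1.8377
The function is concave.

1


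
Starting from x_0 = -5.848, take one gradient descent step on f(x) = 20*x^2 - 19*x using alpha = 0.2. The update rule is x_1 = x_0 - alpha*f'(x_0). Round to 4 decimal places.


We compute the gradient at x_0 and apply the update.
f'(x) = 40*x - 19
f'(-5.848) = 40*-5.848 - 19 = -252.92
x_1 = -5.848 - 0.2*-252.92 = 44.736


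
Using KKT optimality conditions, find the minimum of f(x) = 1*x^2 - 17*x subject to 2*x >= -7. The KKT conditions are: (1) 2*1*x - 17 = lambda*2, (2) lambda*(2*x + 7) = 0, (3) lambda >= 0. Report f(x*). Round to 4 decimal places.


Step 1: Try lambda = 0 (constraint inactive).
Stationarity: 2*1*x - 17 = 0
x* = 17/(2*1) = 8.5
Check constraint: 2*8.5 = 17.0 >= -7 -- satisfied.
Step 2: Compute optimal value.
f(x*) = 1*8.5^2 - 17*8.5 = -72.25


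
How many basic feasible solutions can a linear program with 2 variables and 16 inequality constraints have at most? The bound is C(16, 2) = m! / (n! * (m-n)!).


Each vertex corresponds to some choice of n active constraints out of m, so the number of vertices is at most C(m, n) = m! / (n!(m-n)!).
m = 16, n = 2
Numerator: 16 * 15
Denominator: 2! = 2
C(16, 2) = 120


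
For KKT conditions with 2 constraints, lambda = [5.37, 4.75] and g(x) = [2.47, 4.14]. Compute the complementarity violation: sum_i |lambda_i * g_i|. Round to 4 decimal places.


KKT complementary slackness check:
lambda_1 * g_1 = 5.37 * 2.47 = 13.2639
lambda_2 * g_2 = 4.75 * 4.14 = 19.665
Total violation = 13.2639 + 19.665 = 32.9289


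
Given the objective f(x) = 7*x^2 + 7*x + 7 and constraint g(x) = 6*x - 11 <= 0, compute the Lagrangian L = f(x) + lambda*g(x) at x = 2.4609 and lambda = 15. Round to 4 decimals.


Step 1: Evaluate f(x).
f(2.4609) = 7*2.4609^2 + 7*2.4609 + 7 = 66.6185
Step 2: Evaluate g(x).
g(2.4609) = 6*2.4609 - 11 = 3.7654
Step 3: Compute Lagrangian.
L = 66.6185 + 15*3.7654 = 123.0995


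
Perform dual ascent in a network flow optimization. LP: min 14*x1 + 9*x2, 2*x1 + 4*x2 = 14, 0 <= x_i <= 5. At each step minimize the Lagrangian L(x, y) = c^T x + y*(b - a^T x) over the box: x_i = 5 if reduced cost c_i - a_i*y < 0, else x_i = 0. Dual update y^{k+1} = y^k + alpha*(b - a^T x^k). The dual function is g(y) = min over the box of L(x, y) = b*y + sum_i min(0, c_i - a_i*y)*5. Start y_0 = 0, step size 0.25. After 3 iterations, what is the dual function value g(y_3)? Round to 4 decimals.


Dual ascent for LP: min 14*x1 + 9*x2, 2*x1 + 4*x2 = 14, 0 <= x_i <= 5
Step 1: y^k = 0.0, reduced costs: (14.0, 9.0)
  x^k = (0.0, 0.0), subgradient = b - a^T x = 14.0
  y^{k+1} = 0.0 + 0.25*14.0 = 3.5
Step 2: y^k = 3.5, reduced costs: (7.0, -5.0)
  x^k = (0.0, 5.0), subgradient = b - a^T x = -6.0
  y^{k+1} = 3.5 + 0.25*-6.0 = 2.0
Step 3: y^k = 2.0, reduced costs: (10.0, 1.0)
  x^k = (0.0, 0.0), subgradient = b - a^T x = 14.0
  y^{k+1} = 2.0 + 0.25*14.0 = 5.5
Dual objective at y_3 = 5.5: reduced costs (3.0, -13.0), box minimizer x = (0.0, 5.0)
g(y_3) = b*y + (c1 - a1*y)*x1 + (c2 - a2*y)*x2 = 14*5.5 + 3.0*0.0 + (-13.0)*5.0 = 77.0 + 0.0 - 65.0 = 12.0


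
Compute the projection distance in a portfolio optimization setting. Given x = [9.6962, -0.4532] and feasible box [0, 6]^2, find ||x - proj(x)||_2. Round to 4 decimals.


Project each component onto [0, 6].
clip(9.6962) = 6.0, clip(-0.4532) = 0.0
Projection = [6.0, 0.0]
Squared diffs: [13.6619, 0.2054]
Distance = sqrt(13.8673) = 3.7239


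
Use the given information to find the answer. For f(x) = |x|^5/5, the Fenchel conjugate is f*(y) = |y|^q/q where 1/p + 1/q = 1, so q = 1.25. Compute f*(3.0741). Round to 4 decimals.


The conjugate exponent q satisfies 1/p + 1/q = 1.
p = 5, so q = 5/(5 - 1) = 1.25
|y|^q = 3.0741^1.25 = 4.0705
f*(3.0741) = 4.0705 / 1.25 = 3.2564


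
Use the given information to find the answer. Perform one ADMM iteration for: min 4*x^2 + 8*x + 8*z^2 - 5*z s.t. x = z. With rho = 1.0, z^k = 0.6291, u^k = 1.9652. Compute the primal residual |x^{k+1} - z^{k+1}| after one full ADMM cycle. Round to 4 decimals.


ADMM iteration with rho = 1.0, z^k = 0.6291, u^k = 1.9652
Step 1: x-update.
Minimize 4*x^2 + 8*x + (1.0/2)*(x - 0.6291 + 1.9652)^2
FOC: (2*4 + 1.0)*x = -8 + 1.0*(0.6291 - 1.9652)
x^{k+1} = -1.0373
Step 2: z-update.
Minimize 8*z^2 - 5*z + (1.0/2)*(-1.0373 - z + 1.9652)^2
FOC: (2*8 + 1.0)*z = 5 + 1.0*(-1.0373 + 1.9652)
z^{k+1} = 0.3487
Step 3: u-update.
u^{k+1} = 1.9652 - 1.0373 - 0.3487 = 0.5792
Step 4: Primal residual = |-1.0373 - 0.3487| = 1.386


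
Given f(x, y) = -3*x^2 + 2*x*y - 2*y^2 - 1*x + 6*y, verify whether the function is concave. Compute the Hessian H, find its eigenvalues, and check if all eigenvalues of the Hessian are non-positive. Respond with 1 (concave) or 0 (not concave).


The Hessian of f(x,y) = -3*x^2 + 2*x*y - 2*y^2 - 1*x + 6*y is:
H = [[-6, 2], [2, -4]]
Trace = -6 - 4 = -10
Determinant = -6*-4 - (2)^2 = 20
Discriminant = (-10)^2 - 4*20 = 20.0
Eigenvalues: lambda_1 = -7.2361, lambda_2 = -2.7639
The function is concave.

1


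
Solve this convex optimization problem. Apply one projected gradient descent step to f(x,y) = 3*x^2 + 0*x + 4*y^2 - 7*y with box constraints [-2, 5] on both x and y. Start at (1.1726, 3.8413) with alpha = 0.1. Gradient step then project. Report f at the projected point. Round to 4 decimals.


Step 1: Compute gradient at (1.1726, 3.8413).
grad_x = 2*3*1.1726 + 0 = 7.0356
grad_y = 2*4*3.8413 - 7 = 23.7304
Step 2: Gradient step.
x_raw = 1.1726 - 0.1*7.0356 = 0.469
y_raw = 3.8413 - 0.1*23.7304 = 1.4683
Step 3: Project onto [-2, 5].
x_proj = clip(0.469) = 0.469
y_proj = clip(1.4683) = 1.4683
Step 4: Evaluate f.
f(0.469, 1.4683) = -0.9947


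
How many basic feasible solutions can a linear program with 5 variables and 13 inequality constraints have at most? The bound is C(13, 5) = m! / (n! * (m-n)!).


Each vertex corresponds to some choice of n active constraints out of m, so the number of vertices is at most C(m, n) = m! / (n!(m-n)!).
m = 13, n = 5
Numerator: 13 * 12 * 11 * 10 * 9
Denominator: 5! = 120
C(13, 5) = 1287


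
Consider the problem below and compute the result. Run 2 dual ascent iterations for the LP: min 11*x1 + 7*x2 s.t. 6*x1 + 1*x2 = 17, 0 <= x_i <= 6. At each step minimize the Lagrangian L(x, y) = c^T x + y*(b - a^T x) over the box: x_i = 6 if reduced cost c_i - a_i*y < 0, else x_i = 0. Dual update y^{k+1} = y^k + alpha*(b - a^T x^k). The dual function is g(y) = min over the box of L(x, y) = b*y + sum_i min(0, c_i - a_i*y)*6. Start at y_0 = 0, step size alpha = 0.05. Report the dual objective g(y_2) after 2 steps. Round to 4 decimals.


Dual ascent for LP: min 11*x1 + 7*x2, 6*x1 + 1*x2 = 17, 0 <= x_i <= 6
Step 1: y^k = 0.0, reduced costs: (11.0, 7.0)
  x^k = (0.0, 0.0), subgradient = b - a^T x = 17.0
  y^{k+1} = 0.0 + 0.05*17.0 = 0.85
Step 2: y^k = 0.85, reduced costs: (5.9, 6.15)
  x^k = (0.0, 0.0), subgradient = b - a^T x = 17.0
  y^{k+1} = 0.85 + 0.05*17.0 = 1.7
Dual objective at y_2 = 1.7: reduced costs (0.8, 5.3), box minimizer x = (0.0, 0.0)
g(y_2) = b*y + (c1 - a1*y)*x1 + (c2 - a2*y)*x2 = 17*1.7 + 0.8*0.0 + 5.3*0.0 = 28.9 + 0.0 + 0.0 = 28.9


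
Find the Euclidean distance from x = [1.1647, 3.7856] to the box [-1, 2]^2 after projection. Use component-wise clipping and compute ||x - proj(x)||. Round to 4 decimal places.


Project each component onto [-1, 2].
clip(1.1647) = 1.1647, clip(3.7856) = 2.0
Projection = [1.1647, 2.0]
Squared diffs: [0.0, 3.1884]
Distance = sqrt(3.1884) = 1.7856


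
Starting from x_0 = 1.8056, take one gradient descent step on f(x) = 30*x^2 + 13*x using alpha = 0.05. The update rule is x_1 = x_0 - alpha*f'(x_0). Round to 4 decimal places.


We compute the gradient at x_0 and apply the update.
f'(x) = 60*x + 13
f'(1.8056) = 60*1.8056 + 13 = 121.336
x_1 = 1.8056 - 0.05*121.336 = -4.2612


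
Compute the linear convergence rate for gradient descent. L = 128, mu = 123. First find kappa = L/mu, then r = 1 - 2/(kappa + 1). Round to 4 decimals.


Step 1: Compute the condition number.
kappa = L/mu = 128/123 = 1.0407
Step 2: Compute the convergence rate.
r = 1 - 2/(kappa + 1) = 1 - 2*mu/(L + mu) = (L - mu)/(L + mu) = 5/251 = 0.0199


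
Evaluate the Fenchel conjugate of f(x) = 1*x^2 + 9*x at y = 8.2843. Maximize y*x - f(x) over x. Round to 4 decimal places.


f*(y) = sup_x {y*x - a*x^2 - b*x} = sup_x {(y-b)*x - a*x^2}
FOC: (y - b) - 2a*x = 0 => x* = (y - b)/(2a)
x* = (8.2843 - 9)/(2*1) = -0.3579
f*(8.2843) = (y-b)^2/(4a) = (8.2843 - 9)^2/(4*1)
= 0.5122/4 = 0.1281


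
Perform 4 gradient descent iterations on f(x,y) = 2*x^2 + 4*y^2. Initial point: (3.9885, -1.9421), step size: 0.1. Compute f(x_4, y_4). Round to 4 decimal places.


Gradient descent on f(x,y) = 2*x^2 + 4*y^2.
Starting point: (3.9885, -1.9421), alpha = 0.1
Step 1: grad_x = 2*2*3.9885 = 15.954, grad_y = 2*4*-1.9421 = -15.5368
  x_1 = 3.9885 - 0.1*15.954 = 2.3931
  y_1 = -1.9421 - 0.1*-15.5368 = -0.3884
Step 2: grad_x = 2*2*2.3931 = 9.5724, grad_y = 2*4*-0.3884 = -3.1074
  x_2 = 2.3931 - 0.1*9.5724 = 1.4359
  y_2 = -0.3884 - 0.1*-3.1074 = -0.0777
Step 3: grad_x = 2*2*1.4359 = 5.7434, grad_y = 2*4*-0.0777 = -0.6215
  x_3 = 1.4359 - 0.1*5.7434 = 0.8615
  y_3 = -0.0777 - 0.1*-0.6215 = -0.0155
Step 4: grad_x = 2*2*0.8615 = 3.4461, grad_y = 2*4*-0.0155 = -0.1243
  x_4 = 0.8615 - 0.1*3.4461 = 0.5169
  y_4 = -0.0155 - 0.1*-0.1243 = -0.0031
f(0.5169, -0.0031) = 2*0.5169^2 + 4*(-0.0031)^2 = 0.5344


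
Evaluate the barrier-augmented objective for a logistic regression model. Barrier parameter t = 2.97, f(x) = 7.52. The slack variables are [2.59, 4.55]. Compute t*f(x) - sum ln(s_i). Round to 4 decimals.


Step 1: Compute log-barrier.
ln values: [0.9517, 1.5151]
phi = -(0.9517 + 1.5151) = -2.4668
Step 2: Compute augmented objective.
t*f(x) = 2.97*7.52 = 22.3344
Total = 22.3344 - 2.4668 = 19.8676


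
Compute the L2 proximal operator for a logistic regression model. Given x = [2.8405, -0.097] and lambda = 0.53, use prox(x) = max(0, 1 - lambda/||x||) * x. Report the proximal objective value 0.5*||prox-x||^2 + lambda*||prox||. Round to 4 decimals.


Step 1: Compute ||x||.
||x|| = 2.8422
Step 2: Compute scaling factor.
scale = max(0, 1 - 0.53/2.8422) = 0.8135
Step 3: prox(x) = [2.3108, -0.0789]
||prox(x)|| = 2.3122
Step 4: Proximal objective.
0.5*||prox-x||^2 = 0.1405
lambda*||prox|| = 1.2255
Total = 1.3659


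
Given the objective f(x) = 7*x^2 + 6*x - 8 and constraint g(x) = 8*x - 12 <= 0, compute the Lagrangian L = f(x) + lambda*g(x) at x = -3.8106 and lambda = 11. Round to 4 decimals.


Step 1: Evaluate f(x).
f(-3.8106) = 7*(-3.8106)^2 + 6*(-3.8106) - 8 = 70.7811
Step 2: Evaluate g(x).
g(-3.8106) = 8*-3.8106 - 12 = -42.4848
Step 3: Compute Lagrangian.
L = 70.7811 + 11*-42.4848 = -396.5517


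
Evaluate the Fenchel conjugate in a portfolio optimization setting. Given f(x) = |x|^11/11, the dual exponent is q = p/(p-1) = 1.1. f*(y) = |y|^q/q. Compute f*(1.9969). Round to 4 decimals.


The conjugate exponent q satisfies 1/p + 1/q = 1.
p = 11, so q = 11/(11 - 1) = 1.1
|y|^q = 1.9969^1.1 = 2.1399
f*(1.9969) = 2.1399 / 1.1 = 1.9454


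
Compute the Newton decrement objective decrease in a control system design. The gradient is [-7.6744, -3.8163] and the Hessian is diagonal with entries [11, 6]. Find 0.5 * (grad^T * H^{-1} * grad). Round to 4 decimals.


Step 1: H is diagonal, so H^(-1) * g = [-0.6977, -0.6361].
Step 2: g^T H^(-1) g = sum_i g_i^2 / H_ii
  = (-7.6744)^2/11 + (-3.8163)^2/6
  = 5.3542 + 2.4274 = 7.7816
Step 3: Objective decrease = 0.5 * g^T H^(-1) g = 3.8908


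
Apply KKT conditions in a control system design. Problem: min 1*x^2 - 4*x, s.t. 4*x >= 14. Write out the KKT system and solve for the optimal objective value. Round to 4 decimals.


Step 1: Try lambda = 0 (constraint inactive).
x_unc = 4/(2*1) = 2.0
Check: 4*2.0 = 8.0 < 14 -- violated!
Step 2: Constraint must be active: 4*x = 14
x* = 14/4 = 3.5
lambda = (2*1*3.5 - 4)/4 = 0.75
Step 3: Compute optimal value.
f(x*) = 1*3.5^2 - 4*3.5 = -1.75


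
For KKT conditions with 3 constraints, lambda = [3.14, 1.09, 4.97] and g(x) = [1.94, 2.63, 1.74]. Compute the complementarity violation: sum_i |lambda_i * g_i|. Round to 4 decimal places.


KKT complementary slackness check:
lambda_1 * g_1 = 3.14 * 1.94 = 6.0916
lambda_2 * g_2 = 1.09 * 2.63 = 2.8667
lambda_3 * g_3 = 4.97 * 1.74 = 8.6478
Total violation = 6.0916 + 2.8667 + 8.6478 = 17.6061


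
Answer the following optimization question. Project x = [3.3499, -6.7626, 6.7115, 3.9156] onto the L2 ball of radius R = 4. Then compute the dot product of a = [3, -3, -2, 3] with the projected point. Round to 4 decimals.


Step 1: Compute ||x|| (intermediates to 6 decimals).
||x|| = sqrt(3.3499^2 + (-6.7626)^2 + 6.7115^2 + 3.9156^2) = 10.831932
Step 2: Project.
Since ||x|| > R, scale = R/||x|| = 4/10.831932 = 0.369279, proj(x) = scale * x
proj(x) = [1.237048, -2.497286, 2.478416, 1.445949]
Step 3: Dot product.
a^T * proj(x) = 3*1.237048 - 3*(-2.497286) - 2*2.478416 + 3*1.445949 = 10.584


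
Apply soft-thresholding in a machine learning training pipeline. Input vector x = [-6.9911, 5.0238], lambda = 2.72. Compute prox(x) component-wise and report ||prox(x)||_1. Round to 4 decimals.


Soft-thresholding with lambda = 2.72:
prox(-6.9911) = sign(-6.9911)*max(|-6.9911| - 2.72, 0) = -4.2711
prox(5.0238) = sign(5.0238)*max(|5.0238| - 2.72, 0) = 2.3038
prox(x) = [-4.2711, 2.3038]
||prox(x)||_1 = 4.2711 + 2.3038 = 6.5749


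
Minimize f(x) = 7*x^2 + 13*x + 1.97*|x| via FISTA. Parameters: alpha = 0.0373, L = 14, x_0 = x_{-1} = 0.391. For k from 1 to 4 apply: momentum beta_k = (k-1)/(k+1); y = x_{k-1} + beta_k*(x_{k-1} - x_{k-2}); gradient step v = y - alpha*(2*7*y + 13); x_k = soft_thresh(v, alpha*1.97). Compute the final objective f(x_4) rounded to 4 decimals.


FISTA on f(x) = 7*x^2 + 13*x + 1.97*|x|
L = 14, alpha = 0.0373
Iteration 1: beta = 0.0, y = 0.391 + 0.0*(0.391 - 0.391) = 0.391
  grad(y) = 18.474, v = y - alpha*grad = -0.2981
  prox(v) = soft_thresh(-0.2981, 0.0735) = -0.2246
Iteration 2: beta = 0.3333, y = -0.2246 + 0.3333*(-0.2246 - 0.391) = -0.4298
  grad(y) = 6.9828, v = y - alpha*grad = -0.6903
  prox(v) = soft_thresh(-0.6903, 0.0735) = -0.6168
Iteration 3: beta = 0.5, y = -0.6168 + 0.5*(-0.6168 + 0.2246) = -0.8129
  grad(y) = 1.6199, v = y - alpha*grad = -0.8733
  prox(v) = soft_thresh(-0.8733, 0.0735) = -0.7998
Iteration 4: beta = 0.6, y = -0.7998 + 0.6*(-0.7998 + 0.6168) = -0.9096
  grad(y) = 0.2653, v = y - alpha*grad = -0.9195
  prox(v) = soft_thresh(-0.9195, 0.0735) = -0.846
f(x_4) = 7*(-0.846)^2 + 13*(-0.846) + 1.97*|-0.846| = -4.3213


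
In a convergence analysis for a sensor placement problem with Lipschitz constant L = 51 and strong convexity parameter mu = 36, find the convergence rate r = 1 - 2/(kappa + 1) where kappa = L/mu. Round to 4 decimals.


Step 1: Compute the condition number.
kappa = L/mu = 51/36 = 1.4167
Step 2: Compute the convergence rate.
r = 1 - 2/(kappa + 1) = 1 - 2*mu/(L + mu) = (L - mu)/(L + mu) = 15/87 = 0.1724


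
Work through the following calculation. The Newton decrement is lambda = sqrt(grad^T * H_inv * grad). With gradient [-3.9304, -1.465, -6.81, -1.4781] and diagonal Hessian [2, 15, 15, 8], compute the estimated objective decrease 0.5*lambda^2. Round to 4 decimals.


Step 1: H is diagonal, so H^(-1) * g = [-1.9652, -0.0977, -0.454, -0.1848].
Step 2: g^T H^(-1) g = sum_i g_i^2 / H_ii
  = (-3.9304)^2/2 + (-1.465)^2/15 + (-6.81)^2/15 + (-1.4781)^2/8
  = 7.724 + 0.1431 + 3.0917 + 0.2731 = 11.2319
Step 3: Objective decrease = 0.5 * g^T H^(-1) g = 5.616


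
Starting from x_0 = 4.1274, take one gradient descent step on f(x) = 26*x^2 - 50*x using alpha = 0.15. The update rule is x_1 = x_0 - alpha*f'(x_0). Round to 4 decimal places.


We compute the gradient at x_0 and apply the update.
f'(x) = 52*x - 50
f'(4.1274) = 52*4.1274 - 50 = 164.6248
x_1 = 4.1274 - 0.15*164.6248 = -20.5663


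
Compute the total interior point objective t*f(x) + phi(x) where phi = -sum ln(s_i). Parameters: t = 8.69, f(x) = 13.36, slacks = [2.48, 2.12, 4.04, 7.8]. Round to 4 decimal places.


Step 1: Compute log-barrier.
ln values: [0.9083, 0.7514, 1.3962, 2.0541]
phi = -(0.9083 + 0.7514 + 1.3962 + 2.0541) = -5.11
Step 2: Compute augmented objective.
t*f(x) = 8.69*13.36 = 116.0984
Total = 116.0984 - 5.11 = 110.9884


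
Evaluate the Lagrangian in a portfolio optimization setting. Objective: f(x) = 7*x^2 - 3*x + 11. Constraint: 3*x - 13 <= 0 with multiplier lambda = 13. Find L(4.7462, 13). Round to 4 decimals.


Step 1: Evaluate f(x).
f(4.7462) = 7*4.7462^2 - 3*4.7462 + 11 = 154.4463
Step 2: Evaluate g(x).
g(4.7462) = 3*4.7462 - 13 = 1.2386
Step 3: Compute Lagrangian.
L = 154.4463 + 13*1.2386 = 170.5481


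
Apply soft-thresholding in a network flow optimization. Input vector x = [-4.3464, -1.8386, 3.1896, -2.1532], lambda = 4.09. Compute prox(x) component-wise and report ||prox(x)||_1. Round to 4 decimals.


Soft-thresholding with lambda = 4.09:
prox(-4.3464) = sign(-4.3464)*max(|-4.3464| - 4.09, 0) = -0.2564
prox(-1.8386) = sign(-1.8386)*max(|-1.8386| - 4.09, 0) = 0.0
prox(3.1896) = sign(3.1896)*max(|3.1896| - 4.09, 0) = 0.0
prox(-2.1532) = sign(-2.1532)*max(|-2.1532| - 4.09, 0) = 0.0
prox(x) = [-0.2564, 0.0, 0.0, 0.0]
||prox(x)||_1 = 0.2564 + 0.0 + 0.0 + 0.0 = 0.2564


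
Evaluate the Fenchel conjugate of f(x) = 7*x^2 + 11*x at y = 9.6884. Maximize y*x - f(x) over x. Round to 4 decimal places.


f*(y) = sup_x {y*x - a*x^2 - b*x} = sup_x {(y-b)*x - a*x^2}
FOC: (y - b) - 2a*x = 0 => x* = (y - b)/(2a)
x* = (9.6884 - 11)/(2*7) = -0.0937
f*(9.6884) = (y-b)^2/(4a) = (9.6884 - 11)^2/(4*7)
= 1.7203/28 = 0.0614


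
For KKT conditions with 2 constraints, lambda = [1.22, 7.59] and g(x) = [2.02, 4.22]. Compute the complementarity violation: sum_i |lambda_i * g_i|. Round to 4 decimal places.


KKT complementary slackness check:
lambda_1 * g_1 = 1.22 * 2.02 = 2.4644
lambda_2 * g_2 = 7.59 * 4.22 = 32.0298
Total violation = 2.4644 + 32.0298 = 34.4942


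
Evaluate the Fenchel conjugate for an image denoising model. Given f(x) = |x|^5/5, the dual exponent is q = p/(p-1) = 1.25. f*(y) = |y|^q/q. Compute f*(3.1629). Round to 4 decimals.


The conjugate exponent q satisfies 1/p + 1/q = 1.
p = 5, so q = 5/(5 - 1) = 1.25
|y|^q = 3.1629^1.25 = 4.218
f*(3.1629) = 4.218 / 1.25 = 3.3744


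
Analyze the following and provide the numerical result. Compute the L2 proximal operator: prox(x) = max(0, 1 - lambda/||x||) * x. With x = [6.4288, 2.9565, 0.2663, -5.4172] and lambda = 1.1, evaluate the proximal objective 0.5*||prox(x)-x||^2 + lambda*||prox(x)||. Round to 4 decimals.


Step 1: Compute ||x||.
||x|| = 8.9156
Step 2: Compute scaling factor.
scale = max(0, 1 - 1.1/8.9156) = 0.8766
Step 3: prox(x) = [5.6356, 2.5917, 0.2334, -4.7488]
||prox(x)|| = 7.8156
Step 4: Proximal objective.
0.5*||prox-x||^2 = 0.605
lambda*||prox|| = 8.5972
Total = 9.2021


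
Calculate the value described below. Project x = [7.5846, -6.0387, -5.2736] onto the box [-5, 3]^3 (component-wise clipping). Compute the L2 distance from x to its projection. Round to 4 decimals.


Project each component onto [-5, 3].
clip(7.5846) = 3.0, clip(-6.0387) = -5.0, clip(-5.2736) = -5.0
Projection = [3.0, -5.0, -5.0]
Squared diffs: [21.0186, 1.0789, 0.0749]
Distance = sqrt(22.1724) = 4.7087


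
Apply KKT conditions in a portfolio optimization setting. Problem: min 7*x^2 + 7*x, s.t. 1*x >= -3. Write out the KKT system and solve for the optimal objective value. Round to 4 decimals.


Step 1: Try lambda = 0 (constraint inactive).
Stationarity: 2*7*x + 7 = 0
x* = -7/(2*7) = -0.5
Check constraint: 1*-0.5 = -0.5 >= -3 -- satisfied.
Step 2: Compute optimal value.
f(x*) = 7*(-0.5)^2 + 7*(-0.5) = -1.75


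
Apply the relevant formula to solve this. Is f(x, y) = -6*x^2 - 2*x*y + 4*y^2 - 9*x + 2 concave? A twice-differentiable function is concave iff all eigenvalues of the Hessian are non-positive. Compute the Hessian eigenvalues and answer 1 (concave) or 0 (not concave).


The Hessian of f(x,y) = -6*x^2 - 2*x*y + 4*y^2 - 9*x + 2 is:
H = [[-12, -2], [-2, 8]]
Trace = -12 + 8 = -4
Determinant = -12*8 - (-2)^2 = -100
Discriminant = (-4)^2 - 4*-100 = 416.0
Eigenvalues: lambda_1 = -12.198, lambda_2 = 8.198
The function is not concave.

0


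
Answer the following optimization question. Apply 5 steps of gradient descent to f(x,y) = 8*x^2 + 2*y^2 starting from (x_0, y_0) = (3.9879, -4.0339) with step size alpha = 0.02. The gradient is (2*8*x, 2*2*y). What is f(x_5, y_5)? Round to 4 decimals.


Gradient descent on f(x,y) = 8*x^2 + 2*y^2.
Starting point: (3.9879, -4.0339), alpha = 0.02
Step 1: grad_x = 2*8*3.9879 = 63.8064, grad_y = 2*2*-4.0339 = -16.1356
  x_1 = 3.9879 - 0.02*63.8064 = 2.7118
  y_1 = -4.0339 - 0.02*-16.1356 = -3.7112
Step 2: grad_x = 2*8*2.7118 = 43.3884, grad_y = 2*2*-3.7112 = -14.8448
  x_2 = 2.7118 - 0.02*43.3884 = 1.844
  y_2 = -3.7112 - 0.02*-14.8448 = -3.4143
Step 3: grad_x = 2*8*1.844 = 29.5041, grad_y = 2*2*-3.4143 = -13.6572
  x_3 = 1.844 - 0.02*29.5041 = 1.2539
  y_3 = -3.4143 - 0.02*-13.6572 = -3.1411
Step 4: grad_x = 2*8*1.2539 = 20.0628, grad_y = 2*2*-3.1411 = -12.5646
  x_4 = 1.2539 - 0.02*20.0628 = 0.8527
  y_4 = -3.1411 - 0.02*-12.5646 = -2.8899
Step 5: grad_x = 2*8*0.8527 = 13.6427, grad_y = 2*2*-2.8899 = -11.5594
  x_5 = 0.8527 - 0.02*13.6427 = 0.5798
  y_5 = -2.8899 - 0.02*-11.5594 = -2.6587
f(0.5798, -2.6587) = 8*0.5798^2 + 2*(-2.6587)^2 = 16.8265


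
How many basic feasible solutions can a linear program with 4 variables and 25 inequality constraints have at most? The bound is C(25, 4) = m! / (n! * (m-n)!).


Each vertex corresponds to some choice of n active constraints out of m, so the number of vertices is at most C(m, n) = m! / (n!(m-n)!).
m = 25, n = 4
Numerator: 25 * 24 * 23 * 22
Denominator: 4! = 24
C(25, 4) = 12650


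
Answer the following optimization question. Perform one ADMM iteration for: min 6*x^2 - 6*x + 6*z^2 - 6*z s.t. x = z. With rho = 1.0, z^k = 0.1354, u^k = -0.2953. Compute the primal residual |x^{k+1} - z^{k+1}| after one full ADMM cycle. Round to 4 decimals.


ADMM iteration with rho = 1.0, z^k = 0.1354, u^k = -0.2953
Step 1: x-update.
Minimize 6*x^2 - 6*x + (1.0/2)*(x - 0.1354 - 0.2953)^2
FOC: (2*6 + 1.0)*x = 6 + 1.0*(0.1354 + 0.2953)
x^{k+1} = 0.4947
Step 2: z-update.
Minimize 6*z^2 - 6*z + (1.0/2)*(0.4947 - z - 0.2953)^2
FOC: (2*6 + 1.0)*z = 6 + 1.0*(0.4947 - 0.2953)
z^{k+1} = 0.4769
Step 3: u-update.
u^{k+1} = -0.2953 + 0.4947 - 0.4769 = -0.2775
Step 4: Primal residual = |0.4947 - 0.4769| = 0.0178


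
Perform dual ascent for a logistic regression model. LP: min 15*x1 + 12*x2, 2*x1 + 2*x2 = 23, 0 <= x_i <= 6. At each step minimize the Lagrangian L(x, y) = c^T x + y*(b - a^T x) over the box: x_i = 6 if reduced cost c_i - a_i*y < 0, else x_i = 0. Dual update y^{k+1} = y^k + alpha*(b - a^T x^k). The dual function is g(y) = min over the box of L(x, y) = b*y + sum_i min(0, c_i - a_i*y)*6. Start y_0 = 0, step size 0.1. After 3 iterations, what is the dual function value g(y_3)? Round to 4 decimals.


Dual ascent for LP: min 15*x1 + 12*x2, 2*x1 + 2*x2 = 23, 0 <= x_i <= 6
Step 1: y^k = 0.0, reduced costs: (15.0, 12.0)
  x^k = (0.0, 0.0), subgradient = b - a^T x = 23.0
  y^{k+1} = 0.0 + 0.1*23.0 = 2.3
Step 2: y^k = 2.3, reduced costs: (10.4, 7.4)
  x^k = (0.0, 0.0), subgradient = b - a^T x = 23.0
  y^{k+1} = 2.3 + 0.1*23.0 = 4.6
Step 3: y^k = 4.6, reduced costs: (5.8, 2.8)
  x^k = (0.0, 0.0), subgradient = b - a^T x = 23.0
  y^{k+1} = 4.6 + 0.1*23.0 = 6.9
Dual objective at y_3 = 6.9: reduced costs (1.2, -1.8), box minimizer x = (0.0, 6.0)
g(y_3) = b*y + (c1 - a1*y)*x1 + (c2 - a2*y)*x2 = 23*6.9 + 1.2*0.0 + (-1.8)*6.0 = 158.7 + 0.0 - 10.8 = 147.9


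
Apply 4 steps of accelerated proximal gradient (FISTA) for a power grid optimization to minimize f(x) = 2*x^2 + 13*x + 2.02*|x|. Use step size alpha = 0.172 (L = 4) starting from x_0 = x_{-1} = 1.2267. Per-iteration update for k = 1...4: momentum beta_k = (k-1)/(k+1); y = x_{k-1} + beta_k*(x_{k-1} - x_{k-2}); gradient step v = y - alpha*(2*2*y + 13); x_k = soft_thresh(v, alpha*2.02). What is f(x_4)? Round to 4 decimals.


FISTA on f(x) = 2*x^2 + 13*x + 2.02*|x|
L = 4, alpha = 0.172
Iteration 1: beta = 0.0, y = 1.2267 + 0.0*(1.2267 - 1.2267) = 1.2267
  grad(y) = 17.9068, v = y - alpha*grad = -1.8533
  prox(v) = soft_thresh(-1.8533, 0.3474) = -1.5058
Iteration 2: beta = 0.3333, y = -1.5058 + 0.3333*(-1.5058 - 1.2267) = -2.4167
  grad(y) = 3.3333, v = y - alpha*grad = -2.99
  prox(v) = soft_thresh(-2.99, 0.3474) = -2.6426
Iteration 3: beta = 0.5, y = -2.6426 + 0.5*(-2.6426 + 1.5058) = -3.2109
  grad(y) = 0.1563, v = y - alpha*grad = -3.2378
  prox(v) = soft_thresh(-3.2378, 0.3474) = -2.8904
Iteration 4: beta = 0.6, y = -2.8904 + 0.6*(-2.8904 + 2.6426) = -3.0391
  grad(y) = 0.8438, v = y - alpha*grad = -3.1842
  prox(v) = soft_thresh(-3.1842, 0.3474) = -2.8367
f(x_4) = 2*(-2.8367)^2 + 13*(-2.8367) + 2.02*|-2.8367| = -15.0532


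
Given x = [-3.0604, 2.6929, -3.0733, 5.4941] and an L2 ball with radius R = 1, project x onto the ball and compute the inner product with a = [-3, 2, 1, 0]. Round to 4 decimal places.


Step 1: Compute ||x|| (intermediates to 6 decimals).
||x|| = sqrt((-3.0604)^2 + 2.6929^2 + (-3.0733)^2 + 5.4941^2) = 7.499871
Step 2: Project.
Since ||x|| > R, scale = R/||x|| = 1/7.499871 = 0.133336, proj(x) = scale * x
proj(x) = [-0.408061, 0.359061, -0.409782, 0.732561]
Step 3: Dot product.
a^T * proj(x) = -3*(-0.408061) + 2*0.359061 + 1*(-0.409782) + 0*0.732561 = 1.5325


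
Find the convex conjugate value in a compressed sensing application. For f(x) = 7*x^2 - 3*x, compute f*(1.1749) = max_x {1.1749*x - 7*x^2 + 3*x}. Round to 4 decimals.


f*(y) = sup_x {y*x - a*x^2 - b*x} = sup_x {(y-b)*x - a*x^2}
FOC: (y - b) - 2a*x = 0 => x* = (y - b)/(2a)
x* = (1.1749 + 3)/(2*7) = 0.2982
f*(1.1749) = (y-b)^2/(4a) = (1.1749 + 3)^2/(4*7)
= 17.4298/28 = 0.6225


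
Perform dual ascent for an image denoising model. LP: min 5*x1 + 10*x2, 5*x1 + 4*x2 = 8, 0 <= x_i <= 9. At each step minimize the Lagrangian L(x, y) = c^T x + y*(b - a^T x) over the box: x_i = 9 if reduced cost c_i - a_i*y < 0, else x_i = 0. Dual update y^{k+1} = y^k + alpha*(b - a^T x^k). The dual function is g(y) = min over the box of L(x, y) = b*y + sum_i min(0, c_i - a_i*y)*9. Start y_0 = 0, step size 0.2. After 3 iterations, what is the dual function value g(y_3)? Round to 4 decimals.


Dual ascent for LP: min 5*x1 + 10*x2, 5*x1 + 4*x2 = 8, 0 <= x_i <= 9
Step 1: y^k = 0.0, reduced costs: (5.0, 10.0)
  x^k = (0.0, 0.0), subgradient = b - a^T x = 8.0
  y^{k+1} = 0.0 + 0.2*8.0 = 1.6
Step 2: y^k = 1.6, reduced costs: (-3.0, 3.6)
  x^k = (9.0, 0.0), subgradient = b - a^T x = -37.0
  y^{k+1} = 1.6 + 0.2*-37.0 = -5.8
Step 3: y^k = -5.8, reduced costs: (34.0, 33.2)
  x^k = (0.0, 0.0), subgradient = b - a^T x = 8.0
  y^{k+1} = -5.8 + 0.2*8.0 = -4.2
Dual objective at y_3 = -4.2: reduced costs (26.0, 26.8), box minimizer x = (0.0, 0.0)
g(y_3) = b*y + (c1 - a1*y)*x1 + (c2 - a2*y)*x2 = 8*(-4.2) + 26.0*0.0 + 26.8*0.0 = -33.6 + 0.0 + 0.0 = -33.6


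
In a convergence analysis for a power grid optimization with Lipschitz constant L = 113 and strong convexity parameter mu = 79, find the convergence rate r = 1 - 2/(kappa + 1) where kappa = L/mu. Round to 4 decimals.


Step 1: Compute the condition number.
kappa = L/mu = 113/79 = 1.4304
Step 2: Compute the convergence rate.
r = 1 - 2/(kappa + 1) = 1 - 2*mu/(L + mu) = (L - mu)/(L + mu) = 34/192 = 0.1771


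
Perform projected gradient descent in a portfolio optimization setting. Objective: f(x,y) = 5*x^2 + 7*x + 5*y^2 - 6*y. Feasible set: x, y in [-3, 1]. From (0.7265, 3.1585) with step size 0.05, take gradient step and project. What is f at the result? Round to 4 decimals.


Step 1: Compute gradient at (0.7265, 3.1585).
grad_x = 2*5*0.7265 + 7 = 14.265
grad_y = 2*5*3.1585 - 6 = 25.585
Step 2: Gradient step.
x_raw = 0.7265 - 0.05*14.265 = 0.0133
y_raw = 3.1585 - 0.05*25.585 = 1.8793
Step 3: Project onto [-3, 1].
x_proj = clip(0.0133) = 0.0133
y_proj = clip(1.8793) = 1.0
Step 4: Evaluate f.
f(0.0133, 1.0) = -0.9064


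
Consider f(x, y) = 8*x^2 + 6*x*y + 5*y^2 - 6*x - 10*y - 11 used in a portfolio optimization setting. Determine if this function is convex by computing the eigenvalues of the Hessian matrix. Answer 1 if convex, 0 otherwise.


The Hessian of f(x,y) = 8*x^2 + 6*x*y + 5*y^2 - 6*x - 10*y - 11 is:
H = [[16, 6], [6, 10]]
Trace = 16 + 10 = 26
Determinant = 16*10 - (6)^2 = 124
Discriminant = (26)^2 - 4*124 = 180.0
Eigenvalues: lambda_1 = 6.2918, lambda_2 = 19.7082
The function is convex.

1


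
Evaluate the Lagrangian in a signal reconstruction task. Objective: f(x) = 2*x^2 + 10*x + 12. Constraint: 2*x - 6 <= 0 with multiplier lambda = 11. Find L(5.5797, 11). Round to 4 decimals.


Step 1: Evaluate f(x).
f(5.5797) = 2*5.5797^2 + 10*5.5797 + 12 = 130.0631
Step 2: Evaluate g(x).
g(5.5797) = 2*5.5797 - 6 = 5.1594
Step 3: Compute Lagrangian.
L = 130.0631 + 11*5.1594 = 186.8165


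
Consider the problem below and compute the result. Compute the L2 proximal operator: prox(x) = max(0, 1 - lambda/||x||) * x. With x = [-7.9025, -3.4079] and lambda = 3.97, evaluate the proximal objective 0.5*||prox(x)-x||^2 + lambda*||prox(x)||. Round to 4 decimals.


Step 1: Compute ||x||.
||x|| = 8.606
Step 2: Compute scaling factor.
scale = max(0, 1 - 3.97/8.606) = 0.5387
Step 3: prox(x) = [-4.257, -1.8358]
||prox(x)|| = 4.636
Step 4: Proximal objective.
0.5*||prox-x||^2 = 7.8805
lambda*||prox|| = 18.4049
Total = 26.2854


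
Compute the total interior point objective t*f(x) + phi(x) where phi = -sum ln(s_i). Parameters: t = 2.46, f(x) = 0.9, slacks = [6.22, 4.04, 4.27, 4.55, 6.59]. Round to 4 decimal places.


Step 1: Compute log-barrier.
ln values: [1.8278, 1.3962, 1.4516, 1.5151, 1.8856]
phi = -(1.8278 + 1.3962 + 1.4516 + 1.5151 + 1.8856) = -8.0763
Step 2: Compute augmented objective.
t*f(x) = 2.46*0.9 = 2.214
Total = 2.214 - 8.0763 = -5.8623


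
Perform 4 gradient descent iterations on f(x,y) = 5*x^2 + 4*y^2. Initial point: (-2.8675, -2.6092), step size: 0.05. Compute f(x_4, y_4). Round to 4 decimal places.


Gradient descent on f(x,y) = 5*x^2 + 4*y^2.
Starting point: (-2.8675, -2.6092), alpha = 0.05
Step 1: grad_x = 2*5*-2.8675 = -28.675, grad_y = 2*4*-2.6092 = -20.8736
  x_1 = -2.8675 - 0.05*-28.675 = -1.4338
  y_1 = -2.6092 - 0.05*-20.8736 = -1.5655
Step 2: grad_x = 2*5*-1.4338 = -14.3375, grad_y = 2*4*-1.5655 = -12.5242
  x_2 = -1.4338 - 0.05*-14.3375 = -0.7169
  y_2 = -1.5655 - 0.05*-12.5242 = -0.9393
Step 3: grad_x = 2*5*-0.7169 = -7.1688, grad_y = 2*4*-0.9393 = -7.5145
  x_3 = -0.7169 - 0.05*-7.1688 = -0.3584
  y_3 = -0.9393 - 0.05*-7.5145 = -0.5636
Step 4: grad_x = 2*5*-0.3584 = -3.5844, grad_y = 2*4*-0.5636 = -4.5087
  x_4 = -0.3584 - 0.05*-3.5844 = -0.1792
  y_4 = -0.5636 - 0.05*-4.5087 = -0.3382
f(-0.1792, -0.3382) = 5*(-0.1792)^2 + 4*(-0.3382)^2 = 0.618


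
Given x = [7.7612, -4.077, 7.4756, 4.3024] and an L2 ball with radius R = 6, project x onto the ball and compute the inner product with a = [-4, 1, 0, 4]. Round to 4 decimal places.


Step 1: Compute ||x|| (intermediates to 6 decimals).
||x|| = sqrt(7.7612^2 + (-4.077)^2 + 7.4756^2 + 4.3024^2) = 12.298512
Step 2: Project.
Since ||x|| > R, scale = R/||x|| = 6/12.298512 = 0.487864, proj(x) = scale * x
proj(x) = [3.78641, -1.989022, 3.647076, 2.098986]
Step 3: Dot product.
a^T * proj(x) = -4*3.78641 + 1*(-1.989022) + 0*3.647076 + 4*2.098986 = -8.7387


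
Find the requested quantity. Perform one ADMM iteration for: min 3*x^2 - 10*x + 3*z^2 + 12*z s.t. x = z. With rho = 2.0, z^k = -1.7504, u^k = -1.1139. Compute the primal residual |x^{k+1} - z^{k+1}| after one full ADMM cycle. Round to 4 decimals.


ADMM iteration with rho = 2.0, z^k = -1.7504, u^k = -1.1139
Step 1: x-update.
Minimize 3*x^2 - 10*x + (2.0/2)*(x + 1.7504 - 1.1139)^2
FOC: (2*3 + 2.0)*x = 10 + 2.0*(-1.7504 + 1.1139)
x^{k+1} = 1.0909
Step 2: z-update.
Minimize 3*z^2 + 12*z + (2.0/2)*(1.0909 - z - 1.1139)^2
FOC: (2*3 + 2.0)*z = -12 + 2.0*(1.0909 - 1.1139)
z^{k+1} = -1.5058
Step 3: u-update.
u^{k+1} = -1.1139 + 1.0909 + 1.5058 = 1.4827
Step 4: Primal residual = |1.0909 + 1.5058| = 2.5966


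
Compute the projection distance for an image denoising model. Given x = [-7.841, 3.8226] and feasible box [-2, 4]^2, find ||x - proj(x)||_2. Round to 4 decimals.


Project each component onto [-2, 4].
clip(-7.841) = -2.0, clip(3.8226) = 3.8226
Projection = [-2.0, 3.8226]
Squared diffs: [34.1173, 0.0]
Distance = sqrt(34.1173) = 5.841


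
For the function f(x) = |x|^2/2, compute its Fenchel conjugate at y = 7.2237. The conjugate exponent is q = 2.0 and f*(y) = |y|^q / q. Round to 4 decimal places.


The conjugate exponent q satisfies 1/p + 1/q = 1.
p = 2, so q = 2/(2 - 1) = 2.0
|y|^q = 7.2237^2.0 = 52.1818
f*(7.2237) = 52.1818 / 2.0 = 26.0909


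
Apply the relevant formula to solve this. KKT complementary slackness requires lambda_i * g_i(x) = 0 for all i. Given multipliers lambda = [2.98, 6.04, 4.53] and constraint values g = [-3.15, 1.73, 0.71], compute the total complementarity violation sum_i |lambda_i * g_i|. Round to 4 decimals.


KKT complementary slackness check:
lambda_1 * g_1 = 2.98 * -3.15 = -9.387
lambda_2 * g_2 = 6.04 * 1.73 = 10.4492
lambda_3 * g_3 = 4.53 * 0.71 = 3.2163
Total violation = 9.387 + 10.4492 + 3.2163 = 23.0525


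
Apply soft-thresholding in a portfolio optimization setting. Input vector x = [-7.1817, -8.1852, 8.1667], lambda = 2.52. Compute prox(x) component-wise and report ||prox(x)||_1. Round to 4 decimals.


Soft-thresholding with lambda = 2.52:
prox(-7.1817) = sign(-7.1817)*max(|-7.1817| - 2.52, 0) = -4.6617
prox(-8.1852) = sign(-8.1852)*max(|-8.1852| - 2.52, 0) = -5.6652
prox(8.1667) = sign(8.1667)*max(|8.1667| - 2.52, 0) = 5.6467
prox(x) = [-4.6617, -5.6652, 5.6467]
||prox(x)||_1 = 4.6617 + 5.6652 + 5.6467 = 15.9736


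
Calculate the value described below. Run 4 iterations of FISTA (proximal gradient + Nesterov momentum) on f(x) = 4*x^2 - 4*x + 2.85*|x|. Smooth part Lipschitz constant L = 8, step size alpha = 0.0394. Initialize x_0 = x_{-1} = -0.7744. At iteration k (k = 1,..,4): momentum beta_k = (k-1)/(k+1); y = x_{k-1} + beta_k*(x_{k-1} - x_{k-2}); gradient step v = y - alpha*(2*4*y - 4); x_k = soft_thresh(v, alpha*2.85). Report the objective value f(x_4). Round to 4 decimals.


FISTA on f(x) = 4*x^2 - 4*x + 2.85*|x|
L = 8, alpha = 0.0394
Iteration 1: beta = 0.0, y = -0.7744 + 0.0*(-0.7744 + 0.7744) = -0.7744
  grad(y) = -10.1952, v = y - alpha*grad = -0.3727
  prox(v) = soft_thresh(-0.3727, 0.1123) = -0.2604
Iteration 2: beta = 0.3333, y = -0.2604 + 0.3333*(-0.2604 + 0.7744) = -0.0891
  grad(y) = -4.7127, v = y - alpha*grad = 0.0966
  prox(v) = soft_thresh(0.0966, 0.1123) = 0.0
Iteration 3: beta = 0.5, y = 0.0 + 0.5*(0.0 + 0.2604) = 0.1302
  grad(y) = -2.9583, v = y - alpha*grad = 0.2468
  prox(v) = soft_thresh(0.2468, 0.1123) = 0.1345
Iteration 4: beta = 0.6, y = 0.1345 + 0.6*(0.1345 - 0.0) = 0.2152
  grad(y) = -2.2787, v = y - alpha*grad = 0.3049
  prox(v) = soft_thresh(0.3049, 0.1123) = 0.1927
f(x_4) = 4*0.1927^2 - 4*0.1927 + 2.85*|0.1927| = -0.0731
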